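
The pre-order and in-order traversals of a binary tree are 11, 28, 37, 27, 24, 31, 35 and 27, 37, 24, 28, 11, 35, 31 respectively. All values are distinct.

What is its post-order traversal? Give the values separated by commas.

27, 24, 37, 28, 35, 31, 11

The first element of pre-order is the root; it splits in-order into left and right subtrees.
Root 11: left subtree has 4 nodes {27, 37, 24, 28}, right has 2 {35, 31}.
  Root 28: left subtree has 3 nodes {27, 37, 24}, right has 0 { }.
    Root 37: left subtree has 1 node {27}, right has 1 {24}.
  Root 31: left subtree has 1 node {35}, right has 0 { }.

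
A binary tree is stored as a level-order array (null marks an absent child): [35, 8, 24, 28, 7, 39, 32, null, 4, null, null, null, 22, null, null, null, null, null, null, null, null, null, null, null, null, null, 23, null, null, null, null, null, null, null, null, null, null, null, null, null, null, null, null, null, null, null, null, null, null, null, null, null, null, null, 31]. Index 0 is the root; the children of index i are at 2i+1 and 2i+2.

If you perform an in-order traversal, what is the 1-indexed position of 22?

7

In-order visits the left subtree, then the node, then the right subtree.
At 35: go left to 8.
  At 8: go left to 28.
    At 28: no left child.
    Visit 28.
    At 28: go right to 4.
      4 is a leaf — visit 4.
  Visit 8.
  At 8: go right to 7.
    7 is a leaf — visit 7.
Visit 35.
At 35: go right to 24.
  At 24: go left to 39.
    At 39: no left child.
    Visit 39.
    At 39: go right to 22.
      At 22: no left child.
      Visit 22.
      At 22: go right to 23.
        At 23: no left child.
        Visit 23.
        At 23: go right to 31.
          31 is a leaf — visit 31.
  Visit 24.
  At 24: go right to 32.
    32 is a leaf — visit 32.
Full in-order sequence: 28, 4, 8, 7, 35, 39, 22, 23, 31, 24, 32.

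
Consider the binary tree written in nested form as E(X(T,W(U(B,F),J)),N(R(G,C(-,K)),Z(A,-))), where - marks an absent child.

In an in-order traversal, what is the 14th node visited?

A

In-order visits the left subtree, then the node, then the right subtree.
At E: go left to X.
  At X: go left to T.
    T is a leaf — visit T.
  Visit X.
  At X: go right to W.
    At W: go left to U.
      At U: go left to B.
        B is a leaf — visit B.
      Visit U.
      At U: go right to F.
        F is a leaf — visit F.
    Visit W.
    At W: go right to J.
      J is a leaf — visit J.
Visit E.
At E: go right to N.
  At N: go left to R.
    At R: go left to G.
      G is a leaf — visit G.
    Visit R.
    At R: go right to C.
      At C: no left child.
      Visit C.
      At C: go right to K.
        K is a leaf — visit K.
  Visit N.
  At N: go right to Z.
    At Z: go left to A.
      A is a leaf — visit A.
    Visit Z.
    At Z: no right child.
Full in-order sequence: T, X, B, U, F, W, J, E, G, R, C, K, N, A, Z.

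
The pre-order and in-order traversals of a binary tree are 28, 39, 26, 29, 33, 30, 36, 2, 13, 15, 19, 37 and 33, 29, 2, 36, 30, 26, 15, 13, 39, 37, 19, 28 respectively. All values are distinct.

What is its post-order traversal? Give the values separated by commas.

The first element of pre-order is the root; it splits in-order into left and right subtrees.
Root 28: left subtree has 11 nodes {33, 29, 2, 36, 30, 26, 15, 13, 39, 37, 19}, right has 0 { }.
  Root 39: left subtree has 8 nodes {33, 29, 2, 36, 30, 26, 15, 13}, right has 2 {37, 19}.
    Root 26: left subtree has 5 nodes {33, 29, 2, 36, 30}, right has 2 {15, 13}.
      Root 29: left subtree has 1 node {33}, right has 3 {2, 36, 30}.
        Root 30: left subtree has 2 nodes {2, 36}, right has 0 { }.
          Root 36: left subtree has 1 node {2}, right has 0 { }.
      Root 13: left subtree has 1 node {15}, right has 0 { }.
    Root 19: left subtree has 1 node {37}, right has 0 { }.

33, 2, 36, 30, 29, 15, 13, 26, 37, 19, 39, 28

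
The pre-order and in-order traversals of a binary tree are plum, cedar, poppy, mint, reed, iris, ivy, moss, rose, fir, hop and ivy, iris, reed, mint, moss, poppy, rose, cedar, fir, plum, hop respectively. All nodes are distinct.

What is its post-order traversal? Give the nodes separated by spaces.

The first element of pre-order is the root; it splits in-order into left and right subtrees.
Root plum: left subtree has 9 nodes {ivy, iris, reed, mint, moss, poppy, rose, cedar, fir}, right has 1 {hop}.
  Root cedar: left subtree has 7 nodes {ivy, iris, reed, mint, moss, poppy, rose}, right has 1 {fir}.
    Root poppy: left subtree has 5 nodes {ivy, iris, reed, mint, moss}, right has 1 {rose}.
      Root mint: left subtree has 3 nodes {ivy, iris, reed}, right has 1 {moss}.
        Root reed: left subtree has 2 nodes {ivy, iris}, right has 0 { }.
          Root iris: left subtree has 1 node {ivy}, right has 0 { }.

ivy iris reed moss mint rose poppy fir cedar hop plum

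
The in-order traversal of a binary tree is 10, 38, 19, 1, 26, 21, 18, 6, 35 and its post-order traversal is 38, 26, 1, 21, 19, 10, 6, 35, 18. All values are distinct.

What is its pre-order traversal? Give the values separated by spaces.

The last element of post-order is the root; it splits in-order into left and right subtrees.
Root 18: left subtree has 6 nodes {10, 38, 19, 1, 26, 21}, right has 2 {6, 35}.
  Root 10: left subtree has 0 nodes { }, right has 5 {38, 19, 1, 26, 21}.
    Root 19: left subtree has 1 node {38}, right has 3 {1, 26, 21}.
      Root 21: left subtree has 2 nodes {1, 26}, right has 0 { }.
        Root 1: left subtree has 0 nodes { }, right has 1 {26}.
  Root 35: left subtree has 1 node {6}, right has 0 { }.

18 10 19 38 21 1 26 35 6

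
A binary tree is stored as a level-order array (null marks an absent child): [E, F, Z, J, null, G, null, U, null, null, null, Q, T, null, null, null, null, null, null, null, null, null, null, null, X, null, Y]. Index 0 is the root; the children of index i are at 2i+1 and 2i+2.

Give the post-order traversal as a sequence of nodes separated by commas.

Post-order visits the left subtree, then the right subtree, then the node.
At E: go left to F.
  At F: go left to J.
    At J: go left to U.
      U is a leaf — visit U.
    At J: no right child.
    Visit J.
  At F: no right child.
  Visit F.
At E: go right to Z.
  At Z: go left to G.
    At G: go left to Q.
      At Q: no left child.
      At Q: go right to X.
        X is a leaf — visit X.
      Visit Q.
    At G: go right to T.
      At T: no left child.
      At T: go right to Y.
        Y is a leaf — visit Y.
      Visit T.
    Visit G.
  At Z: no right child.
  Visit Z.
Visit E.

U, J, F, X, Q, Y, T, G, Z, E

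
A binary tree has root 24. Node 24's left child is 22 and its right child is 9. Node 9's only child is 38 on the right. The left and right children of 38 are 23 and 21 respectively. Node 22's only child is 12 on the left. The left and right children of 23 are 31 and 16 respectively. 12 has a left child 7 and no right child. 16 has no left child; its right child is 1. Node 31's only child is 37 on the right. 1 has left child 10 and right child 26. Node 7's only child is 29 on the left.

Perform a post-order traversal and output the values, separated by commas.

Post-order visits the left subtree, then the right subtree, then the node.
At 24: go left to 22.
  At 22: go left to 12.
    At 12: go left to 7.
      At 7: go left to 29.
        29 is a leaf — visit 29.
      At 7: no right child.
      Visit 7.
    At 12: no right child.
    Visit 12.
  At 22: no right child.
  Visit 22.
At 24: go right to 9.
  At 9: no left child.
  At 9: go right to 38.
    At 38: go left to 23.
      At 23: go left to 31.
        At 31: no left child.
        At 31: go right to 37.
          37 is a leaf — visit 37.
        Visit 31.
      At 23: go right to 16.
        At 16: no left child.
        At 16: go right to 1.
          At 1: go left to 10.
            10 is a leaf — visit 10.
          At 1: go right to 26.
            26 is a leaf — visit 26.
          Visit 1.
        Visit 16.
      Visit 23.
    At 38: go right to 21.
      21 is a leaf — visit 21.
    Visit 38.
  Visit 9.
Visit 24.

29, 7, 12, 22, 37, 31, 10, 26, 1, 16, 23, 21, 38, 9, 24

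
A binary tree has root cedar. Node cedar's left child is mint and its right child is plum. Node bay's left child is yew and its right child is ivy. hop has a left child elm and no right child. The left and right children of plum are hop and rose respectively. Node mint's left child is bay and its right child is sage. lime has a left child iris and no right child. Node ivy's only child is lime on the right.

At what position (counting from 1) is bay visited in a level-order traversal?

4

Level-order visits nodes level by level from the root, left to right within each level.
Level 0: cedar
Level 1: mint, plum
Level 2: bay, sage, hop, rose
Level 3: yew, ivy, elm
Level 4: lime
Level 5: iris
Full level-order sequence: cedar, mint, plum, bay, sage, hop, rose, yew, ivy, elm, lime, iris.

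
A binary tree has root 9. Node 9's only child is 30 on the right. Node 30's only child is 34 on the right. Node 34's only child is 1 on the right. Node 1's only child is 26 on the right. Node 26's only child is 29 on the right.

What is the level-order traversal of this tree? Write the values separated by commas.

9, 30, 34, 1, 26, 29

Level-order visits nodes level by level from the root, left to right within each level.
Level 0: 9
Level 1: 30
Level 2: 34
Level 3: 1
Level 4: 26
Level 5: 29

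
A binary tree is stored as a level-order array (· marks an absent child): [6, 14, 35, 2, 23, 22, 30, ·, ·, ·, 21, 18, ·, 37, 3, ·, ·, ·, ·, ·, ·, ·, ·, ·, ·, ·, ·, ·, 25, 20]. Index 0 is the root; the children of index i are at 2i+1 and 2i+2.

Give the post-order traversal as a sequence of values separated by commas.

Post-order visits the left subtree, then the right subtree, then the node.
At 6: go left to 14.
  At 14: go left to 2.
    2 is a leaf — visit 2.
  At 14: go right to 23.
    At 23: no left child.
    At 23: go right to 21.
      21 is a leaf — visit 21.
    Visit 23.
  Visit 14.
At 6: go right to 35.
  At 35: go left to 22.
    At 22: go left to 18.
      18 is a leaf — visit 18.
    At 22: no right child.
    Visit 22.
  At 35: go right to 30.
    At 30: go left to 37.
      At 37: no left child.
      At 37: go right to 25.
        25 is a leaf — visit 25.
      Visit 37.
    At 30: go right to 3.
      At 3: go left to 20.
        20 is a leaf — visit 20.
      At 3: no right child.
      Visit 3.
    Visit 30.
  Visit 35.
Visit 6.

2, 21, 23, 14, 18, 22, 25, 37, 20, 3, 30, 35, 6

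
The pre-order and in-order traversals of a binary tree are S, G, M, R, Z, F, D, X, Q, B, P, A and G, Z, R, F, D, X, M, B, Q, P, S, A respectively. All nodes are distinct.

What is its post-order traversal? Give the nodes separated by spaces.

Z X D F R B P Q M G A S

The first element of pre-order is the root; it splits in-order into left and right subtrees.
Root S: left subtree has 10 nodes {G, Z, R, F, D, X, M, B, Q, P}, right has 1 {A}.
  Root G: left subtree has 0 nodes { }, right has 9 {Z, R, F, D, X, M, B, Q, P}.
    Root M: left subtree has 5 nodes {Z, R, F, D, X}, right has 3 {B, Q, P}.
      Root R: left subtree has 1 node {Z}, right has 3 {F, D, X}.
        Root F: left subtree has 0 nodes { }, right has 2 {D, X}.
          Root D: left subtree has 0 nodes { }, right has 1 {X}.
      Root Q: left subtree has 1 node {B}, right has 1 {P}.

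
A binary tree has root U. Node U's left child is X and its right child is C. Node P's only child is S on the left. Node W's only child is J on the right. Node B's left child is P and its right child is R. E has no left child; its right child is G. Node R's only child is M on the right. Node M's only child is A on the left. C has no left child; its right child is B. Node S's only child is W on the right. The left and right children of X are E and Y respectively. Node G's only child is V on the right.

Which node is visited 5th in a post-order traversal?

X

Post-order visits the left subtree, then the right subtree, then the node.
At U: go left to X.
  At X: go left to E.
    At E: no left child.
    At E: go right to G.
      At G: no left child.
      At G: go right to V.
        V is a leaf — visit V.
      Visit G.
    Visit E.
  At X: go right to Y.
    Y is a leaf — visit Y.
  Visit X.
At U: go right to C.
  At C: no left child.
  At C: go right to B.
    At B: go left to P.
      At P: go left to S.
        At S: no left child.
        At S: go right to W.
          At W: no left child.
          At W: go right to J.
            J is a leaf — visit J.
          Visit W.
        Visit S.
      At P: no right child.
      Visit P.
    At B: go right to R.
      At R: no left child.
      At R: go right to M.
        At M: go left to A.
          A is a leaf — visit A.
        At M: no right child.
        Visit M.
      Visit R.
    Visit B.
  Visit C.
Visit U.
Full post-order sequence: V, G, E, Y, X, J, W, S, P, A, M, R, B, C, U.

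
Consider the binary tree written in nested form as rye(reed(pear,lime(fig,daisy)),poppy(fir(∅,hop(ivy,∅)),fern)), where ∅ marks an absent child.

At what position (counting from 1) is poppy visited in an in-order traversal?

10

In-order visits the left subtree, then the node, then the right subtree.
At rye: go left to reed.
  At reed: go left to pear.
    pear is a leaf — visit pear.
  Visit reed.
  At reed: go right to lime.
    At lime: go left to fig.
      fig is a leaf — visit fig.
    Visit lime.
    At lime: go right to daisy.
      daisy is a leaf — visit daisy.
Visit rye.
At rye: go right to poppy.
  At poppy: go left to fir.
    At fir: no left child.
    Visit fir.
    At fir: go right to hop.
      At hop: go left to ivy.
        ivy is a leaf — visit ivy.
      Visit hop.
      At hop: no right child.
  Visit poppy.
  At poppy: go right to fern.
    fern is a leaf — visit fern.
Full in-order sequence: pear, reed, fig, lime, daisy, rye, fir, ivy, hop, poppy, fern.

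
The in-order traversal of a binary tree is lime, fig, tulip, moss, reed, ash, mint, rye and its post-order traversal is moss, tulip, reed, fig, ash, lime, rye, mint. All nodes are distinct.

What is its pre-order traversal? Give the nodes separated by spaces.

The last element of post-order is the root; it splits in-order into left and right subtrees.
Root mint: left subtree has 6 nodes {lime, fig, tulip, moss, reed, ash}, right has 1 {rye}.
  Root lime: left subtree has 0 nodes { }, right has 5 {fig, tulip, moss, reed, ash}.
    Root ash: left subtree has 4 nodes {fig, tulip, moss, reed}, right has 0 { }.
      Root fig: left subtree has 0 nodes { }, right has 3 {tulip, moss, reed}.
        Root reed: left subtree has 2 nodes {tulip, moss}, right has 0 { }.
          Root tulip: left subtree has 0 nodes { }, right has 1 {moss}.

mint lime ash fig reed tulip moss rye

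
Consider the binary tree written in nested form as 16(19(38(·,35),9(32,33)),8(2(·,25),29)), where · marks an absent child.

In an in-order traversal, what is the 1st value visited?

In-order visits the left subtree, then the node, then the right subtree.
At 16: go left to 19.
  At 19: go left to 38.
    At 38: no left child.
    Visit 38.
    At 38: go right to 35.
      35 is a leaf — visit 35.
  Visit 19.
  At 19: go right to 9.
    At 9: go left to 32.
      32 is a leaf — visit 32.
    Visit 9.
    At 9: go right to 33.
      33 is a leaf — visit 33.
Visit 16.
At 16: go right to 8.
  At 8: go left to 2.
    At 2: no left child.
    Visit 2.
    At 2: go right to 25.
      25 is a leaf — visit 25.
  Visit 8.
  At 8: go right to 29.
    29 is a leaf — visit 29.
Full in-order sequence: 38, 35, 19, 32, 9, 33, 16, 2, 25, 8, 29.

38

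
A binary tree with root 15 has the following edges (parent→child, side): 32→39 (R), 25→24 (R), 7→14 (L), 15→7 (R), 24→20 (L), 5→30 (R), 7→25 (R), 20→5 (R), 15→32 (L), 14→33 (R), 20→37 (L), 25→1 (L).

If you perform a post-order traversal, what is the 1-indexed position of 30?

Post-order visits the left subtree, then the right subtree, then the node.
At 15: go left to 32.
  At 32: no left child.
  At 32: go right to 39.
    39 is a leaf — visit 39.
  Visit 32.
At 15: go right to 7.
  At 7: go left to 14.
    At 14: no left child.
    At 14: go right to 33.
      33 is a leaf — visit 33.
    Visit 14.
  At 7: go right to 25.
    At 25: go left to 1.
      1 is a leaf — visit 1.
    At 25: go right to 24.
      At 24: go left to 20.
        At 20: go left to 37.
          37 is a leaf — visit 37.
        At 20: go right to 5.
          At 5: no left child.
          At 5: go right to 30.
            30 is a leaf — visit 30.
          Visit 5.
        Visit 20.
      At 24: no right child.
      Visit 24.
    Visit 25.
  Visit 7.
Visit 15.
Full post-order sequence: 39, 32, 33, 14, 1, 37, 30, 5, 20, 24, 25, 7, 15.

7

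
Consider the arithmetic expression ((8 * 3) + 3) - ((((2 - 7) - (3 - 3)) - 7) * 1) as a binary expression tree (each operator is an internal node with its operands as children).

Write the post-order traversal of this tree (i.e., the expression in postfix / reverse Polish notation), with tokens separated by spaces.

8 3 * 3 + 2 7 - 3 3 - - 7 - 1 * -

Post-order on an expression tree gives postfix notation: for each operator, emit left operand, right operand, then the operator.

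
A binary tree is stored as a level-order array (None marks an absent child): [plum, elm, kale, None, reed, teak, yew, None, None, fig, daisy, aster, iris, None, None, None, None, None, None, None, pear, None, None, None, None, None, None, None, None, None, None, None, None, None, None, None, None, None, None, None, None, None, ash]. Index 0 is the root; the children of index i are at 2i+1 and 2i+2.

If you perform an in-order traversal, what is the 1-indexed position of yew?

12

In-order visits the left subtree, then the node, then the right subtree.
At plum: go left to elm.
  At elm: no left child.
  Visit elm.
  At elm: go right to reed.
    At reed: go left to fig.
      At fig: no left child.
      Visit fig.
      At fig: go right to pear.
        At pear: no left child.
        Visit pear.
        At pear: go right to ash.
          ash is a leaf — visit ash.
    Visit reed.
    At reed: go right to daisy.
      daisy is a leaf — visit daisy.
Visit plum.
At plum: go right to kale.
  At kale: go left to teak.
    At teak: go left to aster.
      aster is a leaf — visit aster.
    Visit teak.
    At teak: go right to iris.
      iris is a leaf — visit iris.
  Visit kale.
  At kale: go right to yew.
    yew is a leaf — visit yew.
Full in-order sequence: elm, fig, pear, ash, reed, daisy, plum, aster, teak, iris, kale, yew.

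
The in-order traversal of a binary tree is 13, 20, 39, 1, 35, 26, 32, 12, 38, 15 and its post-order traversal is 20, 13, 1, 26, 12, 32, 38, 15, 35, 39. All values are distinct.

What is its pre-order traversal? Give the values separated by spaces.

39 13 20 35 1 15 38 32 26 12

The last element of post-order is the root; it splits in-order into left and right subtrees.
Root 39: left subtree has 2 nodes {13, 20}, right has 7 {1, 35, 26, 32, 12, 38, 15}.
  Root 13: left subtree has 0 nodes { }, right has 1 {20}.
  Root 35: left subtree has 1 node {1}, right has 5 {26, 32, 12, 38, 15}.
    Root 15: left subtree has 4 nodes {26, 32, 12, 38}, right has 0 { }.
      Root 38: left subtree has 3 nodes {26, 32, 12}, right has 0 { }.
        Root 32: left subtree has 1 node {26}, right has 1 {12}.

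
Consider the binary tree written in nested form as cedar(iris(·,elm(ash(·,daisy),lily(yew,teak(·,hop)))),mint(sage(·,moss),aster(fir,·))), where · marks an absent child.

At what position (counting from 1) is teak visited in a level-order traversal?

Level-order visits nodes level by level from the root, left to right within each level.
Level 0: cedar
Level 1: iris, mint
Level 2: elm, sage, aster
Level 3: ash, lily, moss, fir
Level 4: daisy, yew, teak
Level 5: hop
Full level-order sequence: cedar, iris, mint, elm, sage, aster, ash, lily, moss, fir, daisy, yew, teak, hop.

13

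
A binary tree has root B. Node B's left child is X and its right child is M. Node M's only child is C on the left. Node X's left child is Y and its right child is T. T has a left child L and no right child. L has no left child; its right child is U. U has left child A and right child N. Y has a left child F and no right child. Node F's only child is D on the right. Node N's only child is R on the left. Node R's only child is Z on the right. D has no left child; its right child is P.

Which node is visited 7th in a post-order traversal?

Post-order visits the left subtree, then the right subtree, then the node.
At B: go left to X.
  At X: go left to Y.
    At Y: go left to F.
      At F: no left child.
      At F: go right to D.
        At D: no left child.
        At D: go right to P.
          P is a leaf — visit P.
        Visit D.
      Visit F.
    At Y: no right child.
    Visit Y.
  At X: go right to T.
    At T: go left to L.
      At L: no left child.
      At L: go right to U.
        At U: go left to A.
          A is a leaf — visit A.
        At U: go right to N.
          At N: go left to R.
            At R: no left child.
            At R: go right to Z.
              Z is a leaf — visit Z.
            Visit R.
          At N: no right child.
          Visit N.
        Visit U.
      Visit L.
    At T: no right child.
    Visit T.
  Visit X.
At B: go right to M.
  At M: go left to C.
    C is a leaf — visit C.
  At M: no right child.
  Visit M.
Visit B.
Full post-order sequence: P, D, F, Y, A, Z, R, N, U, L, T, X, C, M, B.

R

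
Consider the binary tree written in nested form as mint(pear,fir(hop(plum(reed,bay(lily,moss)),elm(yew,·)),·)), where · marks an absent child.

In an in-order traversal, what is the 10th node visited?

elm

In-order visits the left subtree, then the node, then the right subtree.
At mint: go left to pear.
  pear is a leaf — visit pear.
Visit mint.
At mint: go right to fir.
  At fir: go left to hop.
    At hop: go left to plum.
      At plum: go left to reed.
        reed is a leaf — visit reed.
      Visit plum.
      At plum: go right to bay.
        At bay: go left to lily.
          lily is a leaf — visit lily.
        Visit bay.
        At bay: go right to moss.
          moss is a leaf — visit moss.
    Visit hop.
    At hop: go right to elm.
      At elm: go left to yew.
        yew is a leaf — visit yew.
      Visit elm.
      At elm: no right child.
  Visit fir.
  At fir: no right child.
Full in-order sequence: pear, mint, reed, plum, lily, bay, moss, hop, yew, elm, fir.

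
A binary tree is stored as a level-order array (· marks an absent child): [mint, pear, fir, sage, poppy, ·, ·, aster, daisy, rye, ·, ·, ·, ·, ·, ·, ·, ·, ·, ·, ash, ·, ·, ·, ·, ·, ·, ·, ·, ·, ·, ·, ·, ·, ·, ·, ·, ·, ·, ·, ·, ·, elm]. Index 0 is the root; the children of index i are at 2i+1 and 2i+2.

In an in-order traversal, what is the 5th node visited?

rye

In-order visits the left subtree, then the node, then the right subtree.
At mint: go left to pear.
  At pear: go left to sage.
    At sage: go left to aster.
      aster is a leaf — visit aster.
    Visit sage.
    At sage: go right to daisy.
      daisy is a leaf — visit daisy.
  Visit pear.
  At pear: go right to poppy.
    At poppy: go left to rye.
      At rye: no left child.
      Visit rye.
      At rye: go right to ash.
        At ash: no left child.
        Visit ash.
        At ash: go right to elm.
          elm is a leaf — visit elm.
    Visit poppy.
    At poppy: no right child.
Visit mint.
At mint: go right to fir.
  fir is a leaf — visit fir.
Full in-order sequence: aster, sage, daisy, pear, rye, ash, elm, poppy, mint, fir.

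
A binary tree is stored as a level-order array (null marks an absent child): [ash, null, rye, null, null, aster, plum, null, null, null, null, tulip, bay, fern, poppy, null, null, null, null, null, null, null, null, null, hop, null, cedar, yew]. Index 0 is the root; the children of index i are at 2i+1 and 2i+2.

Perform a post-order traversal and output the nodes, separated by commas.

Post-order visits the left subtree, then the right subtree, then the node.
At ash: no left child.
At ash: go right to rye.
  At rye: go left to aster.
    At aster: go left to tulip.
      At tulip: no left child.
      At tulip: go right to hop.
        hop is a leaf — visit hop.
      Visit tulip.
    At aster: go right to bay.
      At bay: no left child.
      At bay: go right to cedar.
        cedar is a leaf — visit cedar.
      Visit bay.
    Visit aster.
  At rye: go right to plum.
    At plum: go left to fern.
      At fern: go left to yew.
        yew is a leaf — visit yew.
      At fern: no right child.
      Visit fern.
    At plum: go right to poppy.
      poppy is a leaf — visit poppy.
    Visit plum.
  Visit rye.
Visit ash.

hop, tulip, cedar, bay, aster, yew, fern, poppy, plum, rye, ash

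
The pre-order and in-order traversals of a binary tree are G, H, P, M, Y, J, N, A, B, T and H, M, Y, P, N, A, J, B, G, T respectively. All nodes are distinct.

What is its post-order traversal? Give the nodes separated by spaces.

Y M A N B J P H T G

The first element of pre-order is the root; it splits in-order into left and right subtrees.
Root G: left subtree has 8 nodes {H, M, Y, P, N, A, J, B}, right has 1 {T}.
  Root H: left subtree has 0 nodes { }, right has 7 {M, Y, P, N, A, J, B}.
    Root P: left subtree has 2 nodes {M, Y}, right has 4 {N, A, J, B}.
      Root M: left subtree has 0 nodes { }, right has 1 {Y}.
      Root J: left subtree has 2 nodes {N, A}, right has 1 {B}.
        Root N: left subtree has 0 nodes { }, right has 1 {A}.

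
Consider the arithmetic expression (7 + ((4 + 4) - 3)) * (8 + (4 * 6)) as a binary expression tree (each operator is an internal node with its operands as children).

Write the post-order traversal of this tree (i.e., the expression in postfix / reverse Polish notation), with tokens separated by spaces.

7 4 4 + 3 - + 8 4 6 * + *

Post-order on an expression tree gives postfix notation: for each operator, emit left operand, right operand, then the operator.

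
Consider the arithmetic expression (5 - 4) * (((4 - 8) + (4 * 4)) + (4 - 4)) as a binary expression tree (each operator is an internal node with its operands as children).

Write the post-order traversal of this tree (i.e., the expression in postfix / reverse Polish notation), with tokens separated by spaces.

Post-order on an expression tree gives postfix notation: for each operator, emit left operand, right operand, then the operator.

5 4 - 4 8 - 4 4 * + 4 4 - + *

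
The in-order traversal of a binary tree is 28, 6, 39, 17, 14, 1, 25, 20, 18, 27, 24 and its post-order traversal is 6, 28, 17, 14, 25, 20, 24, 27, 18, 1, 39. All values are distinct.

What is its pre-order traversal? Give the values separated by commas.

The last element of post-order is the root; it splits in-order into left and right subtrees.
Root 39: left subtree has 2 nodes {28, 6}, right has 8 {17, 14, 1, 25, 20, 18, 27, 24}.
  Root 28: left subtree has 0 nodes { }, right has 1 {6}.
  Root 1: left subtree has 2 nodes {17, 14}, right has 5 {25, 20, 18, 27, 24}.
    Root 14: left subtree has 1 node {17}, right has 0 { }.
    Root 18: left subtree has 2 nodes {25, 20}, right has 2 {27, 24}.
      Root 20: left subtree has 1 node {25}, right has 0 { }.
      Root 27: left subtree has 0 nodes { }, right has 1 {24}.

39, 28, 6, 1, 14, 17, 18, 20, 25, 27, 24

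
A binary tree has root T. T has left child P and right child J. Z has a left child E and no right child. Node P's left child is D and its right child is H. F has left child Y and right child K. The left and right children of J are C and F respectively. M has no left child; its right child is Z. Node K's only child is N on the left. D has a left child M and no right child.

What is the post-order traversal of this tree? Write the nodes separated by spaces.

Post-order visits the left subtree, then the right subtree, then the node.
At T: go left to P.
  At P: go left to D.
    At D: go left to M.
      At M: no left child.
      At M: go right to Z.
        At Z: go left to E.
          E is a leaf — visit E.
        At Z: no right child.
        Visit Z.
      Visit M.
    At D: no right child.
    Visit D.
  At P: go right to H.
    H is a leaf — visit H.
  Visit P.
At T: go right to J.
  At J: go left to C.
    C is a leaf — visit C.
  At J: go right to F.
    At F: go left to Y.
      Y is a leaf — visit Y.
    At F: go right to K.
      At K: go left to N.
        N is a leaf — visit N.
      At K: no right child.
      Visit K.
    Visit F.
  Visit J.
Visit T.

E Z M D H P C Y N K F J T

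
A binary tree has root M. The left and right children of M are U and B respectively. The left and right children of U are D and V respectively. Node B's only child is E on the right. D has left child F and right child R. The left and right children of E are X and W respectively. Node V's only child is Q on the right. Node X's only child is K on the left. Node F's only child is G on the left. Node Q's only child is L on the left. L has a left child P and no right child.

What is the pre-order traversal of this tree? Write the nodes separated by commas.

M, U, D, F, G, R, V, Q, L, P, B, E, X, K, W

Pre-order visits the node, then its left subtree, then its right subtree.
Visit M.
At M: go left to U.
  Visit U.
  At U: go left to D.
    Visit D.
    At D: go left to F.
      Visit F.
      At F: go left to G.
        G is a leaf — visit G.
      At F: no right child.
    At D: go right to R.
      R is a leaf — visit R.
  At U: go right to V.
    Visit V.
    At V: no left child.
    At V: go right to Q.
      Visit Q.
      At Q: go left to L.
        Visit L.
        At L: go left to P.
          P is a leaf — visit P.
        At L: no right child.
      At Q: no right child.
At M: go right to B.
  Visit B.
  At B: no left child.
  At B: go right to E.
    Visit E.
    At E: go left to X.
      Visit X.
      At X: go left to K.
        K is a leaf — visit K.
      At X: no right child.
    At E: go right to W.
      W is a leaf — visit W.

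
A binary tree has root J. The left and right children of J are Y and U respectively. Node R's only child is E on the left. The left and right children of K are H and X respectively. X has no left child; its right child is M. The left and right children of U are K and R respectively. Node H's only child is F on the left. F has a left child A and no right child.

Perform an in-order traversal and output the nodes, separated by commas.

In-order visits the left subtree, then the node, then the right subtree.
At J: go left to Y.
  Y is a leaf — visit Y.
Visit J.
At J: go right to U.
  At U: go left to K.
    At K: go left to H.
      At H: go left to F.
        At F: go left to A.
          A is a leaf — visit A.
        Visit F.
        At F: no right child.
      Visit H.
      At H: no right child.
    Visit K.
    At K: go right to X.
      At X: no left child.
      Visit X.
      At X: go right to M.
        M is a leaf — visit M.
  Visit U.
  At U: go right to R.
    At R: go left to E.
      E is a leaf — visit E.
    Visit R.
    At R: no right child.

Y, J, A, F, H, K, X, M, U, E, R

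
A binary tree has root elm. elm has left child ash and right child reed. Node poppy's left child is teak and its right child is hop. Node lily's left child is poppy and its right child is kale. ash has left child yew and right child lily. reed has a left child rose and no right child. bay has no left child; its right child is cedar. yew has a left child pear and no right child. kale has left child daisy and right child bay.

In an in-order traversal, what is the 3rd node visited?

In-order visits the left subtree, then the node, then the right subtree.
At elm: go left to ash.
  At ash: go left to yew.
    At yew: go left to pear.
      pear is a leaf — visit pear.
    Visit yew.
    At yew: no right child.
  Visit ash.
  At ash: go right to lily.
    At lily: go left to poppy.
      At poppy: go left to teak.
        teak is a leaf — visit teak.
      Visit poppy.
      At poppy: go right to hop.
        hop is a leaf — visit hop.
    Visit lily.
    At lily: go right to kale.
      At kale: go left to daisy.
        daisy is a leaf — visit daisy.
      Visit kale.
      At kale: go right to bay.
        At bay: no left child.
        Visit bay.
        At bay: go right to cedar.
          cedar is a leaf — visit cedar.
Visit elm.
At elm: go right to reed.
  At reed: go left to rose.
    rose is a leaf — visit rose.
  Visit reed.
  At reed: no right child.
Full in-order sequence: pear, yew, ash, teak, poppy, hop, lily, daisy, kale, bay, cedar, elm, rose, reed.

ash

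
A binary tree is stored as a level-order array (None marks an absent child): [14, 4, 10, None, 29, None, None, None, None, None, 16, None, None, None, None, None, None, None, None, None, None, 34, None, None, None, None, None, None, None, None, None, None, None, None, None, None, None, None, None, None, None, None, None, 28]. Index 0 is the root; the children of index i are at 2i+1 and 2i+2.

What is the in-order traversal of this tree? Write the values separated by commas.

In-order visits the left subtree, then the node, then the right subtree.
At 14: go left to 4.
  At 4: no left child.
  Visit 4.
  At 4: go right to 29.
    At 29: no left child.
    Visit 29.
    At 29: go right to 16.
      At 16: go left to 34.
        At 34: go left to 28.
          28 is a leaf — visit 28.
        Visit 34.
        At 34: no right child.
      Visit 16.
      At 16: no right child.
Visit 14.
At 14: go right to 10.
  10 is a leaf — visit 10.

4, 29, 28, 34, 16, 14, 10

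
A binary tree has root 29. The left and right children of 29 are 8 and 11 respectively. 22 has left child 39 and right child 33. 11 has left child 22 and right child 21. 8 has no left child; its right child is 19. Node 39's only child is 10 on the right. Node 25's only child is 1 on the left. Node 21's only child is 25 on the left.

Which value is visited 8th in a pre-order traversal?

Pre-order visits the node, then its left subtree, then its right subtree.
Visit 29.
At 29: go left to 8.
  Visit 8.
  At 8: no left child.
  At 8: go right to 19.
    19 is a leaf — visit 19.
At 29: go right to 11.
  Visit 11.
  At 11: go left to 22.
    Visit 22.
    At 22: go left to 39.
      Visit 39.
      At 39: no left child.
      At 39: go right to 10.
        10 is a leaf — visit 10.
    At 22: go right to 33.
      33 is a leaf — visit 33.
  At 11: go right to 21.
    Visit 21.
    At 21: go left to 25.
      Visit 25.
      At 25: go left to 1.
        1 is a leaf — visit 1.
      At 25: no right child.
    At 21: no right child.
Full pre-order sequence: 29, 8, 19, 11, 22, 39, 10, 33, 21, 25, 1.

33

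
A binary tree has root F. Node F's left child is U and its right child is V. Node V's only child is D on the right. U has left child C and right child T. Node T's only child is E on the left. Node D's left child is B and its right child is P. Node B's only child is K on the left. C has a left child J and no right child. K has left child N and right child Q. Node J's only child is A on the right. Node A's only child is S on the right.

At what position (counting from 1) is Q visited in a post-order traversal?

Post-order visits the left subtree, then the right subtree, then the node.
At F: go left to U.
  At U: go left to C.
    At C: go left to J.
      At J: no left child.
      At J: go right to A.
        At A: no left child.
        At A: go right to S.
          S is a leaf — visit S.
        Visit A.
      Visit J.
    At C: no right child.
    Visit C.
  At U: go right to T.
    At T: go left to E.
      E is a leaf — visit E.
    At T: no right child.
    Visit T.
  Visit U.
At F: go right to V.
  At V: no left child.
  At V: go right to D.
    At D: go left to B.
      At B: go left to K.
        At K: go left to N.
          N is a leaf — visit N.
        At K: go right to Q.
          Q is a leaf — visit Q.
        Visit K.
      At B: no right child.
      Visit B.
    At D: go right to P.
      P is a leaf — visit P.
    Visit D.
  Visit V.
Visit F.
Full post-order sequence: S, A, J, C, E, T, U, N, Q, K, B, P, D, V, F.

9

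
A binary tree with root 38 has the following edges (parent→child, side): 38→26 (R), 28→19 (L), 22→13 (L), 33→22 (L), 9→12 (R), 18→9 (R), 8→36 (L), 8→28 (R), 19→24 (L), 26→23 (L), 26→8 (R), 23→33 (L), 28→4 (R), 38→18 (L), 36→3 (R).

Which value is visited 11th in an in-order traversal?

In-order visits the left subtree, then the node, then the right subtree.
At 38: go left to 18.
  At 18: no left child.
  Visit 18.
  At 18: go right to 9.
    At 9: no left child.
    Visit 9.
    At 9: go right to 12.
      12 is a leaf — visit 12.
Visit 38.
At 38: go right to 26.
  At 26: go left to 23.
    At 23: go left to 33.
      At 33: go left to 22.
        At 22: go left to 13.
          13 is a leaf — visit 13.
        Visit 22.
        At 22: no right child.
      Visit 33.
      At 33: no right child.
    Visit 23.
    At 23: no right child.
  Visit 26.
  At 26: go right to 8.
    At 8: go left to 36.
      At 36: no left child.
      Visit 36.
      At 36: go right to 3.
        3 is a leaf — visit 3.
    Visit 8.
    At 8: go right to 28.
      At 28: go left to 19.
        At 19: go left to 24.
          24 is a leaf — visit 24.
        Visit 19.
        At 19: no right child.
      Visit 28.
      At 28: go right to 4.
        4 is a leaf — visit 4.
Full in-order sequence: 18, 9, 12, 38, 13, 22, 33, 23, 26, 36, 3, 8, 24, 19, 28, 4.

3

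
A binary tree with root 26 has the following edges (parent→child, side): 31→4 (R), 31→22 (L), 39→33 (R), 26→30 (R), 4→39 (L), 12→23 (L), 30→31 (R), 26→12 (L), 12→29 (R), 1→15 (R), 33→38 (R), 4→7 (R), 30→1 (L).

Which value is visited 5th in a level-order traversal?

29

Level-order visits nodes level by level from the root, left to right within each level.
Level 0: 26
Level 1: 12, 30
Level 2: 23, 29, 1, 31
Level 3: 15, 22, 4
Level 4: 39, 7
Level 5: 33
Level 6: 38
Full level-order sequence: 26, 12, 30, 23, 29, 1, 31, 15, 22, 4, 39, 7, 33, 38.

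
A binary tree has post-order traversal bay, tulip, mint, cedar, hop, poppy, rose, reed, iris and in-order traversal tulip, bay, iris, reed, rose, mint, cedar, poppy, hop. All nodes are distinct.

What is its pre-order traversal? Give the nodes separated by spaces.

iris tulip bay reed rose poppy cedar mint hop

The last element of post-order is the root; it splits in-order into left and right subtrees.
Root iris: left subtree has 2 nodes {tulip, bay}, right has 6 {reed, rose, mint, cedar, poppy, hop}.
  Root tulip: left subtree has 0 nodes { }, right has 1 {bay}.
  Root reed: left subtree has 0 nodes { }, right has 5 {rose, mint, cedar, poppy, hop}.
    Root rose: left subtree has 0 nodes { }, right has 4 {mint, cedar, poppy, hop}.
      Root poppy: left subtree has 2 nodes {mint, cedar}, right has 1 {hop}.
        Root cedar: left subtree has 1 node {mint}, right has 0 { }.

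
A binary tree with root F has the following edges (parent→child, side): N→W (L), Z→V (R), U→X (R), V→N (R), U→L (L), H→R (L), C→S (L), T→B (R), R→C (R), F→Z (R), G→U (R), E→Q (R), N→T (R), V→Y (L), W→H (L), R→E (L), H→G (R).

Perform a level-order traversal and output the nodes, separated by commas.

Level-order visits nodes level by level from the root, left to right within each level.
Level 0: F
Level 1: Z
Level 2: V
Level 3: Y, N
Level 4: W, T
Level 5: H, B
Level 6: R, G
Level 7: E, C, U
Level 8: Q, S, L, X

F, Z, V, Y, N, W, T, H, B, R, G, E, C, U, Q, S, L, X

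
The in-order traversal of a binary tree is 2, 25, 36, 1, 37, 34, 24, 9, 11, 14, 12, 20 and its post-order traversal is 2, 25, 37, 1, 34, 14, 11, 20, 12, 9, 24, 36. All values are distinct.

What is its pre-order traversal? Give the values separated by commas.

The last element of post-order is the root; it splits in-order into left and right subtrees.
Root 36: left subtree has 2 nodes {2, 25}, right has 9 {1, 37, 34, 24, 9, 11, 14, 12, 20}.
  Root 25: left subtree has 1 node {2}, right has 0 { }.
  Root 24: left subtree has 3 nodes {1, 37, 34}, right has 5 {9, 11, 14, 12, 20}.
    Root 34: left subtree has 2 nodes {1, 37}, right has 0 { }.
      Root 1: left subtree has 0 nodes { }, right has 1 {37}.
    Root 9: left subtree has 0 nodes { }, right has 4 {11, 14, 12, 20}.
      Root 12: left subtree has 2 nodes {11, 14}, right has 1 {20}.
        Root 11: left subtree has 0 nodes { }, right has 1 {14}.

36, 25, 2, 24, 34, 1, 37, 9, 12, 11, 14, 20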